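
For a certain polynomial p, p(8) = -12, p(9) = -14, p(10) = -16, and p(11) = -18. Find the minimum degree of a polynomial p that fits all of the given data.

Divided differences on the nodes 8, 9, 10, 11:
  order 0: -12  -14  -16  -18
  order 1: -2  -2  -2
  order 2: 0  0
  order 3: 0
The order-1 divided differences are all -2 (nonzero) and every higher order vanishes, so the data lies on a polynomial of degree exactly 1.

1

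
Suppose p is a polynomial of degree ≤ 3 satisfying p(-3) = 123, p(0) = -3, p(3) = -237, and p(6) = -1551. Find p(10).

Write p(s) = as^3 + bs^2 + cs + d. Substituting each data point gives a linear system:
  -27a + 9b - 3c + d = 123
  d = -3
  27a + 9b + 3c + d = -237
  216a + 36b + 6c + d = -1551
Solving the system yields a = -6, b = -6, c = -6, d = -3.
So p(s) = -6s^3 - 6s^2 - 6s - 3.
Then p(10) = -6663.

-6663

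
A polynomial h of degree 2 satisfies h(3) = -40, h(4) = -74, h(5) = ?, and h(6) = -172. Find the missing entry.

-118

On equispaced nodes a degree-2 polynomial has vanishing third forward difference, so
  - h(3) + 3·h(4) - 3·h(5) + h(6) = 0.
Substituting the known values and solving for h(5):
  -3·h(5) = 354
  h(5) = -118.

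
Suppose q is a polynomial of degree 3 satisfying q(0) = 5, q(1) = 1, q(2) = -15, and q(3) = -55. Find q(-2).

Write q(t) = at^3 + bt^2 + ct + d. Substituting each data point gives a linear system:
  d = 5
  a + b + c + d = 1
  8a + 4b + 2c + d = -15
  27a + 9b + 3c + d = -55
Solving the system yields a = -2, b = 0, c = -2, d = 5.
So q(t) = -2t^3 - 2t + 5.
Then q(-2) = 25.

25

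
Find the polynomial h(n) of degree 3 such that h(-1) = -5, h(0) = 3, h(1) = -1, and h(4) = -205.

h(n) = -2n^3 - 6n^2 + 4n + 3

Using the Lagrange interpolation formula with nodes -1, 0, 1, 4:
  L_0(n) = n(n - 1)(n - 4) / -10
  L_1(n) = (n + 1)(n - 1)(n - 4) / 4
  L_2(n) = (n + 1)n(n - 4) / -6
  L_3(n) = (n + 1)n(n - 1) / 60
Then h(n) = -5·L_0(n) + 3·L_1(n) - 1·L_2(n) - 205·L_3(n).
Expanding and collecting terms gives h(n) = -2n^3 - 6n^2 + 4n + 3.
Check: h(4) = -205. ✓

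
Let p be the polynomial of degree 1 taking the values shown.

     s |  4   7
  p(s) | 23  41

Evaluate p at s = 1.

Using the Lagrange interpolation formula with nodes 4, 7:
  L_0(s) = (s - 7) / -3
  L_1(s) = (s - 4) / 3
Then p(s) = 23·L_0(s) + 41·L_1(s).
Expanding and collecting terms gives p(s) = 6s - 1.
Evaluating at s = 1: p(1) = 5.

5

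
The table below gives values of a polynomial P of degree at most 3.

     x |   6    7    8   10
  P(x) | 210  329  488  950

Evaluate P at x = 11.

Using the Lagrange interpolation formula with nodes 6, 7, 8, 10:
  L_0(x) = (x - 7)(x - 8)(x - 10) / -8
  L_1(x) = (x - 6)(x - 8)(x - 10) / 3
  L_2(x) = (x - 6)(x - 7)(x - 10) / -4
  L_3(x) = (x - 6)(x - 7)(x - 8) / 24
Then P(x) = 210·L_0(x) + 329·L_1(x) + 488·L_2(x) + 950·L_3(x).
Expanding and collecting terms gives P(x) = x³ - x² + 5x.
Evaluating at x = 11: P(11) = 1265.

1265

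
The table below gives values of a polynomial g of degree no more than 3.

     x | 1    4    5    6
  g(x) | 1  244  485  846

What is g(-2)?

Write g(x) = ax^3 + bx^2 + cx + d. Substituting each data point gives a linear system:
  a + b + c + d = 1
  64a + 16b + 4c + d = 244
  125a + 25b + 5c + d = 485
  216a + 36b + 6c + d = 846
Solving the system yields a = 4, b = 0, c = -3, d = 0.
So g(x) = 4x^3 - 3x.
Then g(-2) = -26.

-26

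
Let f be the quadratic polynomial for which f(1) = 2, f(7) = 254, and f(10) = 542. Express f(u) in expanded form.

f(u) = 6u^2 - 6u + 2

Write f(u) = au^2 + bu + c. Substituting each data point gives a linear system:
  a + b + c = 2
  49a + 7b + c = 254
  100a + 10b + c = 542
Solving the system yields a = 6, b = -6, c = 2.
So f(u) = 6u² - 6u + 2.
Check: f(10) = 542. ✓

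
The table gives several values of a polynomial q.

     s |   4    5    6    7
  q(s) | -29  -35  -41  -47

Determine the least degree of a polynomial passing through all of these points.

Forward differences of the values at s = 4, 5, 6, 7:
  q  : -29  -35  -41  -47
  Δ  : -6  -6  -6
  Δ^2: 0  0
  Δ^3: 0
The first differences are constant (-6) and nonzero, while all higher differences vanish, so the minimal degree is 1.

1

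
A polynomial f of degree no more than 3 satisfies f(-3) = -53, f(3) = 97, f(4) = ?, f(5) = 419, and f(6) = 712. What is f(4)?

The 4 known points determine the degree-3 polynomial uniquely.
Write f(t) = at^3 + bt^2 + ct + d. Substituting each data point gives a linear system:
  -27a + 9b - 3c + d = -53
  27a + 9b + 3c + d = 97
  125a + 25b + 5c + d = 419
  216a + 36b + 6c + d = 712
Solving the system yields a = 3, b = 2, c = -2, d = 4.
So f(t) = 3t^3 + 2t^2 - 2t + 4.
Then f(4) = 220.

220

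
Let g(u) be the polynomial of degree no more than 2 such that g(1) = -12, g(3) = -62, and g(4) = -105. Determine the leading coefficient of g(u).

-6

Write g(u) = au^2 + bu + c. Substituting each data point gives a linear system:
  a + b + c = -12
  9a + 3b + c = -62
  16a + 4b + c = -105
Solving the system yields a = -6, b = -1, c = -5.
So g(u) = -6u² - u - 5.
The leading coefficient is -6.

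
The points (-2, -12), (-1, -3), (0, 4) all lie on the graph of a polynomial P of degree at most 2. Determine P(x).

Write P(x) = ax^2 + bx + c. Substituting each data point gives a linear system:
  4a - 2b + c = -12
  a - b + c = -3
  c = 4
Solving the system yields a = -1, b = 6, c = 4.
So P(x) = -x^2 + 6x + 4.
Check: P(0) = 4. ✓

P(x) = -x^2 + 6x + 4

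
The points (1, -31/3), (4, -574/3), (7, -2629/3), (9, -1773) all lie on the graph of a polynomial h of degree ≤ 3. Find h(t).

h(t) = -2t^3 - 4t^2 + (5/3)t - 6

Write h(t) = at^3 + bt^2 + ct + d. Substituting each data point gives a linear system:
  a + b + c + d = -31/3
  64a + 16b + 4c + d = -574/3
  343a + 49b + 7c + d = -2629/3
  729a + 81b + 9c + d = -1773
Solving the system yields a = -2, b = -4, c = 5/3, d = -6.
So h(t) = -2t^3 - 4t^2 + (5/3)t - 6.
Check: h(1) = -31/3. ✓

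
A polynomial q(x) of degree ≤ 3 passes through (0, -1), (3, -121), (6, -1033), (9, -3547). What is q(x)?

Using the Lagrange interpolation formula with nodes 0, 3, 6, 9:
  L_0(x) = (x - 3)(x - 6)(x - 9) / -162
  L_1(x) = x(x - 6)(x - 9) / 54
  L_2(x) = x(x - 3)(x - 9) / -54
  L_3(x) = x(x - 3)(x - 6) / 162
Then q(x) = -1·L_0(x) - 121·L_1(x) - 1033·L_2(x) - 3547·L_3(x).
Expanding and collecting terms gives q(x) = -5x³ + x² + 2x - 1.
Check: q(0) = -1. ✓

q(x) = -5x^3 + x^2 + 2x - 1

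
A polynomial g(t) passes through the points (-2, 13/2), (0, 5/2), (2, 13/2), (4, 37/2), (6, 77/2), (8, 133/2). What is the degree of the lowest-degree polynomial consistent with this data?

2

Forward differences of the values at t = -2, 0, 2, 4, 6, 8:
  g  : 13/2  5/2  13/2  37/2  77/2  133/2
  Δ  : -4  4  12  20  28
  Δ^2: 8  8  8  8
  Δ^3: 0  0  0
  Δ^4: 0  0
  Δ^5: 0
The second differences are constant (8) and nonzero, while all higher differences vanish, so the minimal degree is 2.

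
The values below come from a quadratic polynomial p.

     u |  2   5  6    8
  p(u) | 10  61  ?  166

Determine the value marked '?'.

The 3 known points determine the degree-2 polynomial uniquely.
Write p(u) = au^2 + bu + c. Substituting each data point gives a linear system:
  4a + 2b + c = 10
  25a + 5b + c = 61
  64a + 8b + c = 166
Solving the system yields a = 3, b = -4, c = 6.
So p(u) = 3u^2 - 4u + 6.
Then p(6) = 90.

90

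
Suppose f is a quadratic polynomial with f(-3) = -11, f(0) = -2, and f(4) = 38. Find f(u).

f(u) = u^2 + 6u - 2

Write f(u) = au^2 + bu + c. Substituting each data point gives a linear system:
  9a - 3b + c = -11
  c = -2
  16a + 4b + c = 38
Solving the system yields a = 1, b = 6, c = -2.
So f(u) = u^2 + 6u - 2.
Check: f(0) = -2. ✓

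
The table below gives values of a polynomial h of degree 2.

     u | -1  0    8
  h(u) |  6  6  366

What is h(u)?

h(u) = 5u^2 + 5u + 6

Using the Lagrange interpolation formula with nodes -1, 0, 8:
  L_0(u) = u(u - 8) / 9
  L_1(u) = (u + 1)(u - 8) / -8
  L_2(u) = (u + 1)u / 72
Then h(u) = 6·L_0(u) + 6·L_1(u) + 366·L_2(u).
Expanding and collecting terms gives h(u) = 5u^2 + 5u + 6.
Check: h(-1) = 6. ✓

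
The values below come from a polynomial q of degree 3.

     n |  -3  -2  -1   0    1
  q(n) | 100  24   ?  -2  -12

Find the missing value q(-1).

The 4 known points determine the degree-3 polynomial uniquely.
Write q(n) = an^3 + bn^2 + cn + d. Substituting each data point gives a linear system:
  -27a + 9b - 3c + d = 100
  -8a + 4b - 2c + d = 24
  d = -2
  a + b + c + d = -12
Solving the system yields a = -5, b = -4, c = -1, d = -2.
So q(n) = -5n^3 - 4n^2 - n - 2.
Then q(-1) = 0.

0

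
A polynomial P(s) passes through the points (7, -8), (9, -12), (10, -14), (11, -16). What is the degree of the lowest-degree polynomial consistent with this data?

Divided differences on the nodes 7, 9, 10, 11:
  order 0: -8  -12  -14  -16
  order 1: -2  -2  -2
  order 2: 0  0
  order 3: 0
The order-1 divided differences are all -2 (nonzero) and every higher order vanishes, so the data lies on a polynomial of degree exactly 1.

1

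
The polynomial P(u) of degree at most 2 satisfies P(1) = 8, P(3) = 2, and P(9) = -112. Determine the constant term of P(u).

Write P(u) = au^2 + bu + c. Substituting each data point gives a linear system:
  a + b + c = 8
  9a + 3b + c = 2
  81a + 9b + c = -112
Solving the system yields a = -2, b = 5, c = 5.
So P(u) = -2u^2 + 5u + 5.
The constant term is 5.

5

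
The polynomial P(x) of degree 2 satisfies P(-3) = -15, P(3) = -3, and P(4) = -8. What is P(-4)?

-24

Using the Lagrange interpolation formula with nodes -3, 3, 4:
  L_0(x) = (x - 3)(x - 4) / 42
  L_1(x) = (x + 3)(x - 4) / -6
  L_2(x) = (x + 3)(x - 3) / 7
Then P(x) = -15·L_0(x) - 3·L_1(x) - 8·L_2(x).
Expanding and collecting terms gives P(x) = -x^2 + 2x.
Evaluating at x = -4: P(-4) = -24.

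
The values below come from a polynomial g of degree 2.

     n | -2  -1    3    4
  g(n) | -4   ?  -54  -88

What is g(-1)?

The 3 known points determine the degree-2 polynomial uniquely.
Write g(n) = an^2 + bn + c. Substituting each data point gives a linear system:
  4a - 2b + c = -4
  9a + 3b + c = -54
  16a + 4b + c = -88
Solving the system yields a = -4, b = -6, c = 0.
So g(n) = -4n² - 6n.
Then g(-1) = 2.

2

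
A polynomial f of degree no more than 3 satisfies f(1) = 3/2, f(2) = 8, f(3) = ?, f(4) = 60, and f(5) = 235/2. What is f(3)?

51/2

On equispaced nodes a degree-3 polynomial has vanishing fourth forward difference, so
  f(1) - 4·f(2) + 6·f(3) - 4·f(4) + f(5) = 0.
Substituting the known values and solving for f(3):
  6·f(3) = 153
  f(3) = 51/2.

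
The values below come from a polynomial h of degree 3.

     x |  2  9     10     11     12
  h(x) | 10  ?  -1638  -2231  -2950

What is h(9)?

The 4 known points determine the degree-3 polynomial uniquely.
Write h(x) = ax^3 + bx^2 + cx + d. Substituting each data point gives a linear system:
  8a + 4b + 2c + d = 10
  1000a + 100b + 10c + d = -1638
  1331a + 121b + 11c + d = -2231
  1728a + 144b + 12c + d = -2950
Solving the system yields a = -2, b = 3, c = 6, d = 2.
So h(x) = -2x^3 + 3x^2 + 6x + 2.
Then h(9) = -1159.

-1159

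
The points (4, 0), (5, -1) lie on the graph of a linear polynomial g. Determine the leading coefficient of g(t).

-1

Write g(t) = at + b. Substituting each data point gives a linear system:
  4a + b = 0
  5a + b = -1
Solving the system yields a = -1, b = 4.
So g(t) = -t + 4.
The leading coefficient is -1.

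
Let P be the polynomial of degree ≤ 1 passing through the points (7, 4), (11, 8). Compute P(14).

11

Write P(x) = ax + b. Substituting each data point gives a linear system:
  7a + b = 4
  11a + b = 8
Solving the system yields a = 1, b = -3.
So P(x) = x - 3.
Then P(14) = 11.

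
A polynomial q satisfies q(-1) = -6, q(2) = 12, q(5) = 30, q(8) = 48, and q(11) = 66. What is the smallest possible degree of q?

Forward differences of the values at n = -1, 2, 5, 8, 11:
  q  : -6  12  30  48  66
  Δ  : 18  18  18  18
  Δ^2: 0  0  0
  Δ^3: 0  0
  Δ^4: 0
The first differences are constant (18) and nonzero, while all higher differences vanish, so the minimal degree is 1.

1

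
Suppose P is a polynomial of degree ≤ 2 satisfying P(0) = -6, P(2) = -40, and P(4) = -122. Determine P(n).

Using the Lagrange interpolation formula with nodes 0, 2, 4:
  L_0(n) = (n - 2)(n - 4) / 8
  L_1(n) = n(n - 4) / -4
  L_2(n) = n(n - 2) / 8
Then P(n) = -6·L_0(n) - 40·L_1(n) - 122·L_2(n).
Expanding and collecting terms gives P(n) = -6n^2 - 5n - 6.
Check: P(4) = -122. ✓

P(n) = -6n^2 - 5n - 6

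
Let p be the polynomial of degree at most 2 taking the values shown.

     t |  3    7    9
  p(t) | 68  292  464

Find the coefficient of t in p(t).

6

Write p(t) = at^2 + bt + c. Substituting each data point gives a linear system:
  9a + 3b + c = 68
  49a + 7b + c = 292
  81a + 9b + c = 464
Solving the system yields a = 5, b = 6, c = 5.
So p(t) = 5t^2 + 6t + 5.
The coefficient of t is 6.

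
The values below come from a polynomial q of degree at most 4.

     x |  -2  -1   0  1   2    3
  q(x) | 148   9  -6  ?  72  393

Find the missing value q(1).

1

On equispaced nodes a degree-4 polynomial has vanishing fifth forward difference, so
  - q(-2) + 5·q(-1) - 10·q(0) + 10·q(1) - 5·q(2) + q(3) = 0.
Substituting the known values and solving for q(1):
  10·q(1) = 10
  q(1) = 1.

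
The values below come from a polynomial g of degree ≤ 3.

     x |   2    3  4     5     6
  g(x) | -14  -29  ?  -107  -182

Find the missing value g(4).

-58

On equispaced nodes a degree-3 polynomial has vanishing fourth forward difference, so
  g(2) - 4·g(3) + 6·g(4) - 4·g(5) + g(6) = 0.
Substituting the known values and solving for g(4):
  6·g(4) = -348
  g(4) = -58.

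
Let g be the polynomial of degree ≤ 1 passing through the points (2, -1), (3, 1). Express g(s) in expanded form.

Write g(s) = as + b. Substituting each data point gives a linear system:
  2a + b = -1
  3a + b = 1
Solving the system yields a = 2, b = -5.
So g(s) = 2s - 5.
Check: g(2) = -1. ✓

g(s) = 2s - 5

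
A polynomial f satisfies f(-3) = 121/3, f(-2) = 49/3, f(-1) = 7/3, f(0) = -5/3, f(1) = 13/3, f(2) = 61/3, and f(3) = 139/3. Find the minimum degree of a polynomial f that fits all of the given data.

Forward differences of the values at u = -3, -2, -1, 0, 1, 2, 3:
  f  : 121/3  49/3  7/3  -5/3  13/3  61/3  139/3
  Δ  : -24  -14  -4  6  16  26
  Δ^2: 10  10  10  10  10
  Δ^3: 0  0  0  0
  Δ^4: 0  0  0
  Δ^5: 0  0
  Δ^6: 0
The second differences are constant (10) and nonzero, while all higher differences vanish, so the minimal degree is 2.

2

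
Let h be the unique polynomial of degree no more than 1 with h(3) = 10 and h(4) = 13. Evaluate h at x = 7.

22

Write h(x) = ax + b. Substituting each data point gives a linear system:
  3a + b = 10
  4a + b = 13
Solving the system yields a = 3, b = 1.
So h(x) = 3x + 1.
Then h(7) = 22.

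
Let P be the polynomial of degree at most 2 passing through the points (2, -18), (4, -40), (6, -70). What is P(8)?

Using the Lagrange interpolation formula with nodes 2, 4, 6:
  L_0(n) = (n - 4)(n - 6) / 8
  L_1(n) = (n - 2)(n - 6) / -4
  L_2(n) = (n - 2)(n - 4) / 8
Then P(n) = -18·L_0(n) - 40·L_1(n) - 70·L_2(n).
Expanding and collecting terms gives P(n) = -n² - 5n - 4.
Evaluating at n = 8: P(8) = -108.

-108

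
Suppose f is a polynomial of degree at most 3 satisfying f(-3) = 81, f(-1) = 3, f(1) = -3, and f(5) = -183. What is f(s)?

f(s) = -2s^3 + 3s^2 - s - 3

Write f(s) = as^3 + bs^2 + cs + d. Substituting each data point gives a linear system:
  -27a + 9b - 3c + d = 81
  -a + b - c + d = 3
  a + b + c + d = -3
  125a + 25b + 5c + d = -183
Solving the system yields a = -2, b = 3, c = -1, d = -3.
So f(s) = -2s^3 + 3s^2 - s - 3.
Check: f(1) = -3. ✓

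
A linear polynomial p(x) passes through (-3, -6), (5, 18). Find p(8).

27

Write p(x) = ax + b. Substituting each data point gives a linear system:
  -3a + b = -6
  5a + b = 18
Solving the system yields a = 3, b = 3.
So p(x) = 3x + 3.
Then p(8) = 27.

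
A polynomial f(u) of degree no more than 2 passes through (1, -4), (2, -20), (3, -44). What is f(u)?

f(u) = -4u^2 - 4u + 4

Write f(u) = au^2 + bu + c. Substituting each data point gives a linear system:
  a + b + c = -4
  4a + 2b + c = -20
  9a + 3b + c = -44
Solving the system yields a = -4, b = -4, c = 4.
So f(u) = -4u^2 - 4u + 4.
Check: f(2) = -20. ✓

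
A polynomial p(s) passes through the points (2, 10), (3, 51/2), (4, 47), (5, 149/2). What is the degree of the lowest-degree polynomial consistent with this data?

2

Forward differences of the values at s = 2, 3, 4, 5:
  p  : 10  51/2  47  149/2
  Δ  : 31/2  43/2  55/2
  Δ^2: 6  6
  Δ^3: 0
The second differences are constant (6) and nonzero, while all higher differences vanish, so the minimal degree is 2.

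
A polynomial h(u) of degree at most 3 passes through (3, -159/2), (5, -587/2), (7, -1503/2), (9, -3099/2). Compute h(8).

Write h(u) = au^3 + bu^2 + cu + d. Substituting each data point gives a linear system:
  27a + 9b + 3c + d = -159/2
  125a + 25b + 5c + d = -587/2
  343a + 49b + 7c + d = -1503/2
  729a + 81b + 9c + d = -3099/2
Solving the system yields a = -2, b = -1/2, c = -5, d = -6.
So h(u) = -2u^3 - (1/2)u^2 - 5u - 6.
Then h(8) = -1102.

-1102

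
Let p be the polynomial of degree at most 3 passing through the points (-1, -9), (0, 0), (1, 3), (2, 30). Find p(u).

p(u) = 5u^3 - 3u^2 + u

Using the Lagrange interpolation formula with nodes -1, 0, 1, 2:
  L_0(u) = u(u - 1)(u - 2) / -6
  L_1(u) = (u + 1)(u - 1)(u - 2) / 2
  L_2(u) = (u + 1)u(u - 2) / -2
  L_3(u) = (u + 1)u(u - 1) / 6
Then p(u) = -9·L_0(u) + 0·L_1(u) + 3·L_2(u) + 30·L_3(u).
Expanding and collecting terms gives p(u) = 5u^3 - 3u^2 + u.
Check: p(2) = 30. ✓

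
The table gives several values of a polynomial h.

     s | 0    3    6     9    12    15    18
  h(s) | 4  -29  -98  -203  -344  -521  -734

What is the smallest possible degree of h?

2

Forward differences of the values at s = 0, 3, 6, 9, 12, 15, 18:
  h  : 4  -29  -98  -203  -344  -521  -734
  Δ  : -33  -69  -105  -141  -177  -213
  Δ^2: -36  -36  -36  -36  -36
  Δ^3: 0  0  0  0
  Δ^4: 0  0  0
  Δ^5: 0  0
  Δ^6: 0
The second differences are constant (-36) and nonzero, while all higher differences vanish, so the minimal degree is 2.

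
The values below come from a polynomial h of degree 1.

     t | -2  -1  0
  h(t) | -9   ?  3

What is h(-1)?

On equispaced nodes a degree-1 polynomial has vanishing second forward difference, so
  h(-2) - 2·h(-1) + h(0) = 0.
Substituting the known values and solving for h(-1):
  -2·h(-1) = 6
  h(-1) = -3.

-3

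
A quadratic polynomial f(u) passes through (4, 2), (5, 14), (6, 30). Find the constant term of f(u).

-6

Write f(u) = au^2 + bu + c. Substituting each data point gives a linear system:
  16a + 4b + c = 2
  25a + 5b + c = 14
  36a + 6b + c = 30
Solving the system yields a = 2, b = -6, c = -6.
So f(u) = 2u^2 - 6u - 6.
The constant term is -6.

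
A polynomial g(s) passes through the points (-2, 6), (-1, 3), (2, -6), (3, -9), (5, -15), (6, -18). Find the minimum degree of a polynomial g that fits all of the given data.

Divided differences on the nodes -2, -1, 2, 3, 5, 6:
  order 0: 6  3  -6  -9  -15  -18
  order 1: -3  -3  -3  -3  -3
  order 2: 0  0  0  0
  order 3: 0  0  0
  order 4: 0  0
  order 5: 0
The order-1 divided differences are all -3 (nonzero) and every higher order vanishes, so the data lies on a polynomial of degree exactly 1.

1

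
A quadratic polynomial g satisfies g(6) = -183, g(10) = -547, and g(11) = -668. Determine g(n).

g(n) = -6n^2 + 5n + 3

Write g(n) = an^2 + bn + c. Substituting each data point gives a linear system:
  36a + 6b + c = -183
  100a + 10b + c = -547
  121a + 11b + c = -668
Solving the system yields a = -6, b = 5, c = 3.
So g(n) = -6n^2 + 5n + 3.
Check: g(6) = -183. ✓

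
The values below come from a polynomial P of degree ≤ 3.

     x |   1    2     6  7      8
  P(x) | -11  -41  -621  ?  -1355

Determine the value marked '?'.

The 4 known points determine the degree-3 polynomial uniquely.
Write P(x) = ax^3 + bx^2 + cx + d. Substituting each data point gives a linear system:
  a + b + c + d = -11
  8a + 4b + 2c + d = -41
  216a + 36b + 6c + d = -621
  512a + 64b + 8c + d = -1355
Solving the system yields a = -2, b = -5, c = -1, d = -3.
So P(x) = -2x^3 - 5x^2 - x - 3.
Then P(7) = -941.

-941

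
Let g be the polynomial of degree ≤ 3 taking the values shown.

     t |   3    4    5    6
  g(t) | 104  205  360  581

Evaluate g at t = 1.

Forward differences of the values at t = 3, 4, 5, 6:
  g  : 104  205  360  581
  Δ  : 101  155  221
  Δ^2: 54  66
  Δ^3: 12
The third differences are constant, confirming degree 3.
Interpolating (Newton forward form) and evaluating at t = 1 gives g(1) = 16.

16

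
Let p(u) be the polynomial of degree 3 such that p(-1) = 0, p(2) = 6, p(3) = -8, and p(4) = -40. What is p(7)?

-304

Using the Lagrange interpolation formula with nodes -1, 2, 3, 4:
  L_0(u) = (u - 2)(u - 3)(u - 4) / -60
  L_1(u) = (u + 1)(u - 3)(u - 4) / 6
  L_2(u) = (u + 1)(u - 2)(u - 4) / -4
  L_3(u) = (u + 1)(u - 2)(u - 3) / 10
Then p(u) = 0·L_0(u) + 6·L_1(u) - 8·L_2(u) - 40·L_3(u).
Expanding and collecting terms gives p(u) = -u^3 + 5u + 4.
Evaluating at u = 7: p(7) = -304.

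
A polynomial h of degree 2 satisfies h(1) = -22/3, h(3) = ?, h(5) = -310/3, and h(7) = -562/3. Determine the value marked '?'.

On equispaced nodes a degree-2 polynomial has vanishing third forward difference, so
  - h(1) + 3·h(3) - 3·h(5) + h(7) = 0.
Substituting the known values and solving for h(3):
  3·h(3) = -130
  h(3) = -130/3.

-130/3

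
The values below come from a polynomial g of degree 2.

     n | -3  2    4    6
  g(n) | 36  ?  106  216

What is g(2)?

36

The 3 known points determine the degree-2 polynomial uniquely.
Write g(n) = an^2 + bn + c. Substituting each data point gives a linear system:
  9a - 3b + c = 36
  16a + 4b + c = 106
  36a + 6b + c = 216
Solving the system yields a = 5, b = 5, c = 6.
So g(n) = 5n^2 + 5n + 6.
Then g(2) = 36.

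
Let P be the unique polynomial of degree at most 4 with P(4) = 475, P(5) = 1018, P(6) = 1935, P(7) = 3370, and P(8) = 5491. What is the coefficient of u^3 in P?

2

Write P(u) = au^4 + bu^3 + cu^2 + du + e. Substituting each data point gives a linear system:
  256a + 64b + 16c + 4d + e = 475
  625a + 125b + 25c + 5d + e = 1018
  1296a + 216b + 36c + 6d + e = 1935
  2401a + 343b + 49c + 7d + e = 3370
  4096a + 512b + 64c + 8d + e = 5491
Solving the system yields a = 1, b = 2, c = 6, d = -2, e = 3.
So P(u) = u⁴ + 2u³ + 6u² - 2u + 3.
The coefficient of u^3 is 2.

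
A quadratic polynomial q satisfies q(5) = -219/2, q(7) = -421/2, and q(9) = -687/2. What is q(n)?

Write q(n) = an^2 + bn + c. Substituting each data point gives a linear system:
  25a + 5b + c = -219/2
  49a + 7b + c = -421/2
  81a + 9b + c = -687/2
Solving the system yields a = -4, b = -5/2, c = 3.
So q(n) = -4n^2 - (5/2)n + 3.
Check: q(5) = -219/2. ✓

q(n) = -4n^2 - (5/2)n + 3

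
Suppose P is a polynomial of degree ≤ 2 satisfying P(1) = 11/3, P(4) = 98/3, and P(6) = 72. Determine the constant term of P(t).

Write P(t) = at^2 + bt + c. Substituting each data point gives a linear system:
  a + b + c = 11/3
  16a + 4b + c = 98/3
  36a + 6b + c = 72
Solving the system yields a = 2, b = -1/3, c = 2.
So P(t) = 2t^2 - (1/3)t + 2.
The constant term is 2.

2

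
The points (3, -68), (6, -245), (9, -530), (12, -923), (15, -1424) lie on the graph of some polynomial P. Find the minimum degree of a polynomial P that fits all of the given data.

Forward differences of the values at n = 3, 6, 9, 12, 15:
  P  : -68  -245  -530  -923  -1424
  Δ  : -177  -285  -393  -501
  Δ^2: -108  -108  -108
  Δ^3: 0  0
  Δ^4: 0
The second differences are constant (-108) and nonzero, while all higher differences vanish, so the minimal degree is 2.

2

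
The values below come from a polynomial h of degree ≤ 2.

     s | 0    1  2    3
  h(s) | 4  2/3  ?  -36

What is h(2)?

The 3 known points determine the degree-2 polynomial uniquely.
Write h(s) = as^2 + bs + c. Substituting each data point gives a linear system:
  c = 4
  a + b + c = 2/3
  9a + 3b + c = -36
Solving the system yields a = -5, b = 5/3, c = 4.
So h(s) = -5s² + (5/3)s + 4.
Then h(2) = -38/3.

-38/3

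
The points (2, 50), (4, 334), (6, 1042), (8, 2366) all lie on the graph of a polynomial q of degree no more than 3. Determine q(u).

Write q(u) = au^3 + bu^2 + cu + d. Substituting each data point gives a linear system:
  8a + 4b + 2c + d = 50
  64a + 16b + 4c + d = 334
  216a + 36b + 6c + d = 1042
  512a + 64b + 8c + d = 2366
Solving the system yields a = 4, b = 5, c = 0, d = -2.
So q(u) = 4u^3 + 5u^2 - 2.
Check: q(4) = 334. ✓

q(u) = 4u^3 + 5u^2 - 2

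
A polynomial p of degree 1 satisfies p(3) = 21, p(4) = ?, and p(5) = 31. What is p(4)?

The 2 known points determine the degree-1 polynomial uniquely.
Write p(n) = an + b. Substituting each data point gives a linear system:
  3a + b = 21
  5a + b = 31
Solving the system yields a = 5, b = 6.
So p(n) = 5n + 6.
Then p(4) = 26.

26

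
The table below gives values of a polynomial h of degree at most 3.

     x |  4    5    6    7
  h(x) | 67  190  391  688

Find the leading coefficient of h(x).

Write h(x) = ax^3 + bx^2 + cx + d. Substituting each data point gives a linear system:
  64a + 16b + 4c + d = 67
  125a + 25b + 5c + d = 190
  216a + 36b + 6c + d = 391
  343a + 49b + 7c + d = 688
Solving the system yields a = 3, b = -6, c = -6, d = -5.
So h(x) = 3x³ - 6x² - 6x - 5.
The leading coefficient is 3.

3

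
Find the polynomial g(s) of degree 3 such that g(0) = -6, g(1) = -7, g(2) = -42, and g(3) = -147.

g(s) = -6s^3 + s^2 + 4s - 6

Write g(s) = as^3 + bs^2 + cs + d. Substituting each data point gives a linear system:
  d = -6
  a + b + c + d = -7
  8a + 4b + 2c + d = -42
  27a + 9b + 3c + d = -147
Solving the system yields a = -6, b = 1, c = 4, d = -6.
So g(s) = -6s^3 + s^2 + 4s - 6.
Check: g(3) = -147. ✓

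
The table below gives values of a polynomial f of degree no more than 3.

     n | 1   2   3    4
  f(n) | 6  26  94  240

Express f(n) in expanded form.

Write f(n) = an^3 + bn^2 + cn + d. Substituting each data point gives a linear system:
  a + b + c + d = 6
  8a + 4b + 2c + d = 26
  27a + 9b + 3c + d = 94
  64a + 16b + 4c + d = 240
Solving the system yields a = 5, b = -6, c = 3, d = 4.
So f(n) = 5n³ - 6n² + 3n + 4.
Check: f(2) = 26. ✓

f(n) = 5n^3 - 6n^2 + 3n + 4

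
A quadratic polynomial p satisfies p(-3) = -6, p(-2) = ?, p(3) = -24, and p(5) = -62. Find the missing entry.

1

The 3 known points determine the degree-2 polynomial uniquely.
Write p(n) = an^2 + bn + c. Substituting each data point gives a linear system:
  9a - 3b + c = -6
  9a + 3b + c = -24
  25a + 5b + c = -62
Solving the system yields a = -2, b = -3, c = 3.
So p(n) = -2n^2 - 3n + 3.
Then p(-2) = 1.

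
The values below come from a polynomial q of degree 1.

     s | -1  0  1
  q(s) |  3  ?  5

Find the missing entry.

The 2 known points determine the degree-1 polynomial uniquely.
Write q(s) = as + b. Substituting each data point gives a linear system:
  -a + b = 3
  a + b = 5
Solving the system yields a = 1, b = 4.
So q(s) = s + 4.
Then q(0) = 4.

4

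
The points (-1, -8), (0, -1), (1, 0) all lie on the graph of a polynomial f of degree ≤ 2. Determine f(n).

f(n) = -3n^2 + 4n - 1

Using the Lagrange interpolation formula with nodes -1, 0, 1:
  L_0(n) = n(n - 1) / 2
  L_1(n) = (n + 1)(n - 1) / -1
  L_2(n) = (n + 1)n / 2
Then f(n) = -8·L_0(n) - 1·L_1(n) + 0·L_2(n).
Expanding and collecting terms gives f(n) = -3n^2 + 4n - 1.
Check: f(1) = 0. ✓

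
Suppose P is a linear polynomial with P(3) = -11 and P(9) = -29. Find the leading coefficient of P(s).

Write P(s) = as + b. Substituting each data point gives a linear system:
  3a + b = -11
  9a + b = -29
Solving the system yields a = -3, b = -2.
So P(s) = -3s - 2.
The leading coefficient is -3.

-3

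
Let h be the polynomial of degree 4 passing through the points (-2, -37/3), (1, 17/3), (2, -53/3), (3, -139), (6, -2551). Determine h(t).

Write h(t) = at^4 + bt^3 + ct^2 + dt + e. Substituting each data point gives a linear system:
  16a - 8b + 4c - 2d + e = -37/3
  a + b + c + d + e = 17/3
  16a + 8b + 4c + 2d + e = -53/3
  81a + 27b + 9c + 3d + e = -139
  1296a + 216b + 36c + 6d + e = -2551
Solving the system yields a = -2, b = -1/3, c = 3, d = 0, e = 5.
So h(t) = -2t^4 - (1/3)t^3 + 3t^2 + 5.
Check: h(1) = 17/3. ✓

h(t) = -2t^4 - (1/3)t^3 + 3t^2 + 5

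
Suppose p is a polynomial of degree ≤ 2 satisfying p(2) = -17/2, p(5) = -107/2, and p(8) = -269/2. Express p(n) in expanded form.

p(n) = -2n^2 - n + 3/2

Using the Lagrange interpolation formula with nodes 2, 5, 8:
  L_0(n) = (n - 5)(n - 8) / 18
  L_1(n) = (n - 2)(n - 8) / -9
  L_2(n) = (n - 2)(n - 5) / 18
Then p(n) = -17/2·L_0(n) - 107/2·L_1(n) - 269/2·L_2(n).
Expanding and collecting terms gives p(n) = -2n^2 - n + 3/2.
Check: p(2) = -17/2. ✓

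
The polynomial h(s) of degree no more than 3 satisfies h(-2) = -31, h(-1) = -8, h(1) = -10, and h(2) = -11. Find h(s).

Write h(s) = as^3 + bs^2 + cs + d. Substituting each data point gives a linear system:
  -8a + 4b - 2c + d = -31
  -a + b - c + d = -8
  a + b + c + d = -10
  8a + 4b + 2c + d = -11
Solving the system yields a = 2, b = -4, c = -3, d = -5.
So h(s) = 2s³ - 4s² - 3s - 5.
Check: h(-2) = -31. ✓

h(s) = 2s^3 - 4s^2 - 3s - 5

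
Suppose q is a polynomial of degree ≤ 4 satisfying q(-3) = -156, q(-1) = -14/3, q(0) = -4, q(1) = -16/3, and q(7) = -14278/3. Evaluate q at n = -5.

Write q(n) = an^4 + bn^3 + cn^2 + dn + e. Substituting each data point gives a linear system:
  81a - 27b + 9c - 3d + e = -156
  a - b + c - d + e = -14/3
  e = -4
  a + b + c + d + e = -16/3
  2401a + 343b + 49c + 7d + e = -14278/3
Solving the system yields a = -2, b = 0, c = 1, d = -1/3, e = -4.
So q(n) = -2n⁴ + n² - (1/3)n - 4.
Then q(-5) = -3682/3.

-3682/3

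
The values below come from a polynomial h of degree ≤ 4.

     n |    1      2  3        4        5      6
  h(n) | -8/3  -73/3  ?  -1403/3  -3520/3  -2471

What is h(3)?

-140

On equispaced nodes a degree-4 polynomial has vanishing fifth forward difference, so
  - h(1) + 5·h(2) - 10·h(3) + 10·h(4) - 5·h(5) + h(6) = 0.
Substituting the known values and solving for h(3):
  -10·h(3) = 1400
  h(3) = -140.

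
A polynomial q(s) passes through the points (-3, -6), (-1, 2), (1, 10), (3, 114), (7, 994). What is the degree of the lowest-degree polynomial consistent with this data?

Divided differences on the nodes -3, -1, 1, 3, 7:
  order 0: -6  2  10  114  994
  order 1: 4  4  52  220
  order 2: 0  12  28
  order 3: 2  2
  order 4: 0
The order-3 divided differences are all 2 (nonzero) and every higher order vanishes, so the data lies on a polynomial of degree exactly 3.

3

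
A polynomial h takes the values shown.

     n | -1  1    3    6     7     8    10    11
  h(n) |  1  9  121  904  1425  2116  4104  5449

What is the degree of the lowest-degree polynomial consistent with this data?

Divided differences on the nodes -1, 1, 3, 6, 7, 8, 10, 11:
  order 0: 1  9  121  904  1425  2116  4104  5449
  order 1: 4  56  261  521  691  994  1345
  order 2: 13  41  65  85  101  117
  order 3: 4  4  4  4  4
  order 4: 0  0  0  0
  order 5: 0  0  0
  order 6: 0  0
  order 7: 0
The order-3 divided differences are all 4 (nonzero) and every higher order vanishes, so the data lies on a polynomial of degree exactly 3.

3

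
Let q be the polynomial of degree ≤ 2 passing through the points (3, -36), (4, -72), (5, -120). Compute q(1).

0

Forward differences of the values at n = 3, 4, 5:
  q  : -36  -72  -120
  Δ  : -36  -48
  Δ^2: -12
The second differences are constant, confirming degree 2.
Interpolating (Newton forward form) and evaluating at n = 1 gives q(1) = 0.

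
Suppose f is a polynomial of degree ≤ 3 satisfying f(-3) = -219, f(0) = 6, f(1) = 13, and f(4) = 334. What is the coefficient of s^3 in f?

Write f(s) = as^3 + bs^2 + cs + d. Substituting each data point gives a linear system:
  -27a + 9b - 3c + d = -219
  d = 6
  a + b + c + d = 13
  64a + 16b + 4c + d = 334
Solving the system yields a = 6, b = -5, c = 6, d = 6.
So f(s) = 6s^3 - 5s^2 + 6s + 6.
The leading coefficient is 6.

6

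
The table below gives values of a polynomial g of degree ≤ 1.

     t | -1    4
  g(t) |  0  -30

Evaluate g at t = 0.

Using the Lagrange interpolation formula with nodes -1, 4:
  L_0(t) = (t - 4) / -5
  L_1(t) = (t + 1) / 5
Then g(t) = 0·L_0(t) - 30·L_1(t).
Expanding and collecting terms gives g(t) = -6t - 6.
Evaluating at t = 0: g(0) = -6.

-6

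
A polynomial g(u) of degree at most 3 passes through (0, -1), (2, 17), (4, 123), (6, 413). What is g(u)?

g(u) = 2u^3 - u^2 + 3u - 1

Write g(u) = au^3 + bu^2 + cu + d. Substituting each data point gives a linear system:
  d = -1
  8a + 4b + 2c + d = 17
  64a + 16b + 4c + d = 123
  216a + 36b + 6c + d = 413
Solving the system yields a = 2, b = -1, c = 3, d = -1.
So g(u) = 2u^3 - u^2 + 3u - 1.
Check: g(4) = 123. ✓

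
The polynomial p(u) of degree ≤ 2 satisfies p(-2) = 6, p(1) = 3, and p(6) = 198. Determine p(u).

p(u) = 5u^2 + 4u - 6

Using the Lagrange interpolation formula with nodes -2, 1, 6:
  L_0(u) = (u - 1)(u - 6) / 24
  L_1(u) = (u + 2)(u - 6) / -15
  L_2(u) = (u + 2)(u - 1) / 40
Then p(u) = 6·L_0(u) + 3·L_1(u) + 198·L_2(u).
Expanding and collecting terms gives p(u) = 5u² + 4u - 6.
Check: p(-2) = 6. ✓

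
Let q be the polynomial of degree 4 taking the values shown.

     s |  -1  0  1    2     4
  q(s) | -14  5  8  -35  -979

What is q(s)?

Write q(s) = as^4 + bs^3 + cs^2 + ds + e. Substituting each data point gives a linear system:
  a - b + c - d + e = -14
  e = 5
  a + b + c + d + e = 8
  16a + 8b + 4c + 2d + e = -35
  256a + 64b + 16c + 4d + e = -979
Solving the system yields a = -5, b = 5, c = -3, d = 6, e = 5.
So q(s) = -5s⁴ + 5s³ - 3s² + 6s + 5.
Check: q(1) = 8. ✓

q(s) = -5s^4 + 5s^3 - 3s^2 + 6s + 5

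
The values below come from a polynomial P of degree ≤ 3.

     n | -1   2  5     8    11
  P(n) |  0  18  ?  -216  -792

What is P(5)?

The 4 known points determine the degree-3 polynomial uniquely.
Write P(n) = an^3 + bn^2 + cn + d. Substituting each data point gives a linear system:
  -a + b - c + d = 0
  8a + 4b + 2c + d = 18
  512a + 64b + 8c + d = -216
  1331a + 121b + 11c + d = -792
Solving the system yields a = -1, b = 4, c = 5, d = 0.
So P(n) = -n^3 + 4n^2 + 5n.
Then P(5) = 0.

0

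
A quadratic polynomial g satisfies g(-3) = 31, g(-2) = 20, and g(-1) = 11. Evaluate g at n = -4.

44

Forward differences of the values at n = -3, -2, -1:
  g  : 31  20  11
  Δ  : -11  -9
  Δ^2: 2
The second differences are constant, confirming degree 2.
Interpolating (Newton forward form) and evaluating at n = -4 gives g(-4) = 44.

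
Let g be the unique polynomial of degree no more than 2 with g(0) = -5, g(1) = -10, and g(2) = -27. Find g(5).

-150

Using the Lagrange interpolation formula with nodes 0, 1, 2:
  L_0(u) = (u - 1)(u - 2) / 2
  L_1(u) = u(u - 2) / -1
  L_2(u) = u(u - 1) / 2
Then g(u) = -5·L_0(u) - 10·L_1(u) - 27·L_2(u).
Expanding and collecting terms gives g(u) = -6u^2 + u - 5.
Evaluating at u = 5: g(5) = -150.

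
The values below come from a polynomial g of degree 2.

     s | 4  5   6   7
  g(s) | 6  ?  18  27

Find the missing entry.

The 3 known points determine the degree-2 polynomial uniquely.
Write g(s) = as^2 + bs + c. Substituting each data point gives a linear system:
  16a + 4b + c = 6
  36a + 6b + c = 18
  49a + 7b + c = 27
Solving the system yields a = 1, b = -4, c = 6.
So g(s) = s^2 - 4s + 6.
Then g(5) = 11.

11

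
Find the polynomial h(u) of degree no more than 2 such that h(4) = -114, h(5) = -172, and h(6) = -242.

Using the Lagrange interpolation formula with nodes 4, 5, 6:
  L_0(u) = (u - 5)(u - 6) / 2
  L_1(u) = (u - 4)(u - 6) / -1
  L_2(u) = (u - 4)(u - 5) / 2
Then h(u) = -114·L_0(u) - 172·L_1(u) - 242·L_2(u).
Expanding and collecting terms gives h(u) = -6u^2 - 4u - 2.
Check: h(4) = -114. ✓

h(u) = -6u^2 - 4u - 2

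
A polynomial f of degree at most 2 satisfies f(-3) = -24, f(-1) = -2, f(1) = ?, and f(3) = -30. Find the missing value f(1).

On equispaced nodes a degree-2 polynomial has vanishing third forward difference, so
  - f(-3) + 3·f(-1) - 3·f(1) + f(3) = 0.
Substituting the known values and solving for f(1):
  -3·f(1) = 12
  f(1) = -4.

-4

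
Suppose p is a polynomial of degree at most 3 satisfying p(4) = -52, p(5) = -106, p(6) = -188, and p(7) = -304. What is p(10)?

-916

Write p(s) = as^3 + bs^2 + cs + d. Substituting each data point gives a linear system:
  64a + 16b + 4c + d = -52
  125a + 25b + 5c + d = -106
  216a + 36b + 6c + d = -188
  343a + 49b + 7c + d = -304
Solving the system yields a = -1, b = 1, c = -2, d = 4.
So p(s) = -s³ + s² - 2s + 4.
Then p(10) = -916.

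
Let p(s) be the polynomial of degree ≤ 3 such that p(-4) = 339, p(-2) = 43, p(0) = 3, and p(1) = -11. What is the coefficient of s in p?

-4

Write p(s) = as^3 + bs^2 + cs + d. Substituting each data point gives a linear system:
  -64a + 16b - 4c + d = 339
  -8a + 4b - 2c + d = 43
  d = 3
  a + b + c + d = -11
Solving the system yields a = -6, b = -4, c = -4, d = 3.
So p(s) = -6s^3 - 4s^2 - 4s + 3.
The coefficient of s is -4.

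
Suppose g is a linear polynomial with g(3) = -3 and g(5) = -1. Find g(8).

2

Using the Lagrange interpolation formula with nodes 3, 5:
  L_0(u) = (u - 5) / -2
  L_1(u) = (u - 3) / 2
Then g(u) = -3·L_0(u) - 1·L_1(u).
Expanding and collecting terms gives g(u) = u - 6.
Evaluating at u = 8: g(8) = 2.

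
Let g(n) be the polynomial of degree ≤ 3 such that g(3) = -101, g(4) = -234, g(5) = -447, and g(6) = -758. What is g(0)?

Write g(n) = an^3 + bn^2 + cn + d. Substituting each data point gives a linear system:
  27a + 9b + 3c + d = -101
  64a + 16b + 4c + d = -234
  125a + 25b + 5c + d = -447
  216a + 36b + 6c + d = -758
Solving the system yields a = -3, b = -4, c = 6, d = -2.
So g(n) = -3n^3 - 4n^2 + 6n - 2.
Then g(0) = -2.

-2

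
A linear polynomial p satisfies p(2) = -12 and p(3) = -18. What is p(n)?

p(n) = -6n

Using the Lagrange interpolation formula with nodes 2, 3:
  L_0(n) = (n - 3) / -1
  L_1(n) = (n - 2) / 1
Then p(n) = -12·L_0(n) - 18·L_1(n).
Expanding and collecting terms gives p(n) = -6n.
Check: p(3) = -18. ✓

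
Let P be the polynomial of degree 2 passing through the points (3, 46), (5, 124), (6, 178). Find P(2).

Write P(u) = au^2 + bu + c. Substituting each data point gives a linear system:
  9a + 3b + c = 46
  25a + 5b + c = 124
  36a + 6b + c = 178
Solving the system yields a = 5, b = -1, c = 4.
So P(u) = 5u^2 - u + 4.
Then P(2) = 22.

22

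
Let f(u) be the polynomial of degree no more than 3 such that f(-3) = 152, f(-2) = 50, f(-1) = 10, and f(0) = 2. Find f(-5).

662

Using the Lagrange interpolation formula with nodes -3, -2, -1, 0:
  L_0(u) = (u + 2)(u + 1)u / -6
  L_1(u) = (u + 3)(u + 1)u / 2
  L_2(u) = (u + 3)(u + 2)u / -2
  L_3(u) = (u + 3)(u + 2)(u + 1) / 6
Then f(u) = 152·L_0(u) + 50·L_1(u) + 10·L_2(u) + 2·L_3(u).
Expanding and collecting terms gives f(u) = -5u³ + u² - 2u + 2.
Evaluating at u = -5: f(-5) = 662.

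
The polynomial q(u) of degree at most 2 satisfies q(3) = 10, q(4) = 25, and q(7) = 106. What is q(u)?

q(u) = 3u^2 - 6u + 1

Write q(u) = au^2 + bu + c. Substituting each data point gives a linear system:
  9a + 3b + c = 10
  16a + 4b + c = 25
  49a + 7b + c = 106
Solving the system yields a = 3, b = -6, c = 1.
So q(u) = 3u^2 - 6u + 1.
Check: q(4) = 25. ✓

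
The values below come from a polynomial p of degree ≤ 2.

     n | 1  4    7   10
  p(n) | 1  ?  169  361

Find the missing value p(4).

49

On equispaced nodes a degree-2 polynomial has vanishing third forward difference, so
  - p(1) + 3·p(4) - 3·p(7) + p(10) = 0.
Substituting the known values and solving for p(4):
  3·p(4) = 147
  p(4) = 49.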